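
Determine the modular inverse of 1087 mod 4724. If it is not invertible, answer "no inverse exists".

691

Run Euclid on (4724, 1087):
4724 = 4·1087 + 376
1087 = 2·376 + 335
376 = 1·335 + 41
335 = 8·41 + 7
41 = 5·7 + 6
7 = 1·6 + 1
6 = 6·1 + 0
gcd = 1, so the inverse exists. Back-substitute:
1 = 7 − 6
1 = −41 + 6·7
1 = 6·335 − 49·41
1 = −49·376 + 55·335
1 = 55·1087 − 159·376
1 = −159·4724 + 691·1087
So 1087·691 ≡ 1 (mod 4724).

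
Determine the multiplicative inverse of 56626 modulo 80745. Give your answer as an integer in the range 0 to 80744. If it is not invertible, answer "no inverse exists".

72091

Extended Euclidean algorithm:
80745 = 1×56626 + 24119
56626 = 2×24119 + 8388
24119 = 2×8388 + 7343
8388 = 1×7343 + 1045
7343 = 7×1045 + 28
1045 = 37×28 + 9
28 = 3×9 + 1
9 = 9×1 + 0
Since gcd(56626, 80745) = 1, back-substitute to write 1 as a combination:
1 = 28 − 3·9
1 = −3·1045 + 112·28
1 = 112·7343 − 787·1045
1 = −787·8388 + 899·7343
1 = 899·24119 − 2585·8388
1 = −2585·56626 + 6069·24119
1 = 6069·80745 − 8654·56626
Hence 56626⁻¹ ≡ -8654 ≡ 72091 (mod 80745).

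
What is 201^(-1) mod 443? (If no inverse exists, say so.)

Run Euclid on (443, 201):
443 = 2×201 + 41
201 = 4×41 + 37
41 = 1×37 + 4
37 = 9×4 + 1
4 = 4×1 + 0
Since gcd(201, 443) = 1, back-substitute to write 1 as a combination:
1 = 37 − 9·4
1 = −9·41 + 10·37
1 = 10·201 − 49·41
1 = −49·443 + 108·201
So 201·108 ≡ 1 (mod 443).

108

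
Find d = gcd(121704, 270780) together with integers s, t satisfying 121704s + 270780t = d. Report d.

12

Euclidean algorithm:
270780 = 2*121704 + 27372
121704 = 4*27372 + 12216
27372 = 2*12216 + 2940
12216 = 4*2940 + 456
2940 = 6*456 + 204
456 = 2*204 + 48
204 = 4*48 + 12
48 = 4*12 + 0
gcd(121704, 270780) = 12.
Working backward:
12 = 204 − 4·48
12 = −4·456 + 9·204
12 = 9·2940 − 58·456
12 = −58·12216 + 241·2940
12 = 241·27372 − 540·12216
12 = −540·121704 + 2401·27372
12 = 2401·270780 − 5342·121704
So 12 = (2401)·270780 + (-5342)·121704.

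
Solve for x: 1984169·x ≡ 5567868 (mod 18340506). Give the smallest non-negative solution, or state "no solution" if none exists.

First find gcd(1984169, 18340506):
18340506 = 9*1984169 + 482985
1984169 = 4*482985 + 52229
482985 = 9*52229 + 12924
52229 = 4*12924 + 533
12924 = 24*533 + 132
533 = 4*132 + 5
132 = 26*5 + 2
5 = 2*2 + 1
2 = 2*1 + 0
gcd = 1, so a unique solution mod 18340506 exists.
Back-substitute for the Bézout coefficients:
1 = 5 − 2·2
1 = −2·132 + 53·5
1 = 53·533 − 214·132
1 = −214·12924 + 5189·533
1 = 5189·52229 − 20970·12924
1 = −20970·482985 + 193919·52229
1 = 193919·1984169 − 796646·482985
1 = −796646·18340506 + 7363733·1984169
So 1984169·(7363733) ≡ 1 (mod 18340506), giving 1984169⁻¹ ≡ 7363733.
x ≡ 1984169⁻¹·5567868 ≡ 7363733·5567868 ≡ 465714 (mod 18340506).

465714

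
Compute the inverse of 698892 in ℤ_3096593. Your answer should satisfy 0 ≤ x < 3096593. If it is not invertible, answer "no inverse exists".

Run Euclid on (3096593, 698892):
3096593 = 4×698892 + 301025
698892 = 2×301025 + 96842
301025 = 3×96842 + 10499
96842 = 9×10499 + 2351
10499 = 4×2351 + 1095
2351 = 2×1095 + 161
1095 = 6×161 + 129
161 = 1×129 + 32
129 = 4×32 + 1
32 = 32×1 + 0
gcd = 1, so the inverse exists. Back-substitute:
1 = 129 − 4·32
1 = −4·161 + 5·129
1 = 5·1095 − 34·161
1 = −34·2351 + 73·1095
1 = 73·10499 − 326·2351
1 = −326·96842 + 3007·10499
1 = 3007·301025 − 9347·96842
1 = −9347·698892 + 21701·301025
1 = 21701·3096593 − 96151·698892
Hence 698892⁻¹ ≡ -96151 ≡ 3000442 (mod 3096593).

3000442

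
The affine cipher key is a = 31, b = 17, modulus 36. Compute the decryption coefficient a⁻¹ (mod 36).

7

gcd(36, 31) by repeated division:
36 = 1×31 + 5
31 = 6×5 + 1
5 = 5×1 + 0
The gcd is 1. Working backward:
1 = 31 − 6·5
1 = −6·36 + 7·31
So 31·7 ≡ 1 (mod 36).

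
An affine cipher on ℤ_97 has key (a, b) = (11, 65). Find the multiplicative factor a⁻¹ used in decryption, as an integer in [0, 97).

53

Apply the Euclidean algorithm to 97 and 11:
97 = 8·11 + 9
11 = 1·9 + 2
9 = 4·2 + 1
2 = 2·1 + 0
Since gcd(11, 97) = 1, back-substitute to write 1 as a combination:
1 = 9 − 4·2
1 = −4·11 + 5·9
1 = 5·97 − 44·11
Hence 11⁻¹ ≡ -44 ≡ 53 (mod 97).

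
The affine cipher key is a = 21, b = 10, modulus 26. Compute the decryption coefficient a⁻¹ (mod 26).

5

Run Euclid on (26, 21):
26 = 1*21 + 5
21 = 4*5 + 1
5 = 5*1 + 0
The gcd is 1. Working backward:
1 = 21 − 4·5
1 = −4·26 + 5·21
So 21·5 ≡ 1 (mod 26).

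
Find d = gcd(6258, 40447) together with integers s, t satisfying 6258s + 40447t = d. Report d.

1

Repeated division:
40447 = 6·6258 + 2899
6258 = 2·2899 + 460
2899 = 6·460 + 139
460 = 3·139 + 43
139 = 3·43 + 10
43 = 4·10 + 3
10 = 3·3 + 1
3 = 3·1 + 0
gcd(6258, 40447) = 1.
Express as a combination:
1 = 10 − 3·3
1 = −3·43 + 13·10
1 = 13·139 − 42·43
1 = −42·460 + 139·139
1 = 139·2899 − 876·460
1 = −876·6258 + 1891·2899
1 = 1891·40447 − 12222·6258
So 1 = (1891)·40447 + (-12222)·6258.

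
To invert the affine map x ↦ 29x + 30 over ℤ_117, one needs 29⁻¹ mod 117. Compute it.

Apply the Euclidean algorithm to 117 and 29:
117 = 4*29 + 1
29 = 29*1 + 0
gcd = 1, so the inverse exists. Back-substitute:
1 = 117 − 4·29
Hence 29⁻¹ ≡ -4 ≡ 113 (mod 117).

113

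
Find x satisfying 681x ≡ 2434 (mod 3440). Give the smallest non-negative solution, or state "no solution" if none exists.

First find gcd(681, 3440):
3440 = 5*681 + 35
681 = 19*35 + 16
35 = 2*16 + 3
16 = 5*3 + 1
3 = 3*1 + 0
gcd = 1, so a unique solution mod 3440 exists.
Back-substitute for the Bézout coefficients:
1 = 16 − 5·3
1 = −5·35 + 11·16
1 = 11·681 − 214·35
1 = −214·3440 + 1081·681
So 681·(1081) ≡ 1 (mod 3440), giving 681⁻¹ ≡ 1081.
x ≡ 681⁻¹·2434 ≡ 1081·2434 ≡ 2994 (mod 3440).

2994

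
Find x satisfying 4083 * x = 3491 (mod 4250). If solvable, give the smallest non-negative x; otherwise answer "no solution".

First find gcd(4083, 4250):
4250 = 1*4083 + 167
4083 = 24*167 + 75
167 = 2*75 + 17
75 = 4*17 + 7
17 = 2*7 + 3
7 = 2*3 + 1
3 = 3*1 + 0
gcd = 1, so a unique solution mod 4250 exists.
Back-substitute for the Bézout coefficients:
1 = 7 − 2·3
1 = −2·17 + 5·7
1 = 5·75 − 22·17
1 = −22·167 + 49·75
1 = 49·4083 − 1198·167
1 = −1198·4250 + 1247·4083
So 4083·(1247) ≡ 1 (mod 4250), giving 4083⁻¹ ≡ 1247.
x ≡ 4083⁻¹·3491 ≡ 1247·3491 ≡ 1277 (mod 4250).

1277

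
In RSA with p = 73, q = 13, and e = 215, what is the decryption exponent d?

647

φ(n) = (p−1)(q−1) = 72·12 = 864.
Need d with 215·d ≡ 1 (mod 864). Apply the extended Euclidean algorithm:
864 = 4×215 + 4
215 = 53×4 + 3
4 = 1×3 + 1
3 = 3×1 + 0
Back-substitute:
1 = 4 − 3
1 = −215 + 54·4
1 = 54·864 − 217·215
So 215·(-217) ≡ 1 (mod 864), hence d ≡ -217 ≡ 647 (mod 864).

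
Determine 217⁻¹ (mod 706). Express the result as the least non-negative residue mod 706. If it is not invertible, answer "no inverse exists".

Run Euclid on (706, 217):
706 = 3×217 + 55
217 = 3×55 + 52
55 = 1×52 + 3
52 = 17×3 + 1
3 = 3×1 + 0
gcd = 1, so the inverse exists. Back-substitute:
1 = 52 − 17·3
1 = −17·55 + 18·52
1 = 18·217 − 71·55
1 = −71·706 + 231·217
So 217·231 ≡ 1 (mod 706).

231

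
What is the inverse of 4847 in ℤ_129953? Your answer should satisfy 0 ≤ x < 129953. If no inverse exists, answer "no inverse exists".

Run Euclid on (129953, 4847):
129953 = 26·4847 + 3931
4847 = 1·3931 + 916
3931 = 4·916 + 267
916 = 3·267 + 115
267 = 2·115 + 37
115 = 3·37 + 4
37 = 9·4 + 1
4 = 4·1 + 0
gcd = 1, so the inverse exists. Back-substitute:
1 = 37 − 9·4
1 = −9·115 + 28·37
1 = 28·267 − 65·115
1 = −65·916 + 223·267
1 = 223·3931 − 957·916
1 = −957·4847 + 1180·3931
1 = 1180·129953 − 31637·4847
Thus 4847·(-31637) ≡ 1 (mod 129953); reducing, -31637 mod 129953 = 98316.

98316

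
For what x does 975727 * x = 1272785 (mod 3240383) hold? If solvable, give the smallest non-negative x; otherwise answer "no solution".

3165290

First find gcd(975727, 3240383):
3240383 = 3·975727 + 313202
975727 = 3·313202 + 36121
313202 = 8·36121 + 24234
36121 = 1·24234 + 11887
24234 = 2·11887 + 460
11887 = 25·460 + 387
460 = 1·387 + 73
387 = 5·73 + 22
73 = 3·22 + 7
22 = 3·7 + 1
7 = 7·1 + 0
gcd = 1, so a unique solution mod 3240383 exists.
Back-substitute for the Bézout coefficients:
1 = 22 − 3·7
1 = −3·73 + 10·22
1 = 10·387 − 53·73
1 = −53·460 + 63·387
1 = 63·11887 − 1628·460
1 = −1628·24234 + 3319·11887
1 = 3319·36121 − 4947·24234
1 = −4947·313202 + 42895·36121
1 = 42895·975727 − 133632·313202
1 = −133632·3240383 + 443791·975727
So 975727·(443791) ≡ 1 (mod 3240383), giving 975727⁻¹ ≡ 443791.
x ≡ 975727⁻¹·1272785 ≡ 443791·1272785 ≡ 3165290 (mod 3240383).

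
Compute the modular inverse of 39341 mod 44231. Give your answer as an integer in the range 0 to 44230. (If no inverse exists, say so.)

14210

gcd(44231, 39341) by repeated division:
44231 = 1×39341 + 4890
39341 = 8×4890 + 221
4890 = 22×221 + 28
221 = 7×28 + 25
28 = 1×25 + 3
25 = 8×3 + 1
3 = 3×1 + 0
Since gcd(39341, 44231) = 1, back-substitute to write 1 as a combination:
1 = 25 − 8·3
1 = −8·28 + 9·25
1 = 9·221 − 71·28
1 = −71·4890 + 1571·221
1 = 1571·39341 − 12639·4890
1 = −12639·44231 + 14210·39341
So 39341·14210 ≡ 1 (mod 44231).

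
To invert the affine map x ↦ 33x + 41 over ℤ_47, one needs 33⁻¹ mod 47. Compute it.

10

Apply the Euclidean algorithm to 47 and 33:
47 = 1*33 + 14
33 = 2*14 + 5
14 = 2*5 + 4
5 = 1*4 + 1
4 = 4*1 + 0
Since gcd(33, 47) = 1, back-substitute to write 1 as a combination:
1 = 5 − 4
1 = −14 + 3·5
1 = 3·33 − 7·14
1 = −7·47 + 10·33
So 33·10 ≡ 1 (mod 47).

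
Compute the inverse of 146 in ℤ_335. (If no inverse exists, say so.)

Run Euclid on (335, 146):
335 = 2*146 + 43
146 = 3*43 + 17
43 = 2*17 + 9
17 = 1*9 + 8
9 = 1*8 + 1
8 = 8*1 + 0
Since gcd(146, 335) = 1, back-substitute to write 1 as a combination:
1 = 9 − 8
1 = −17 + 2·9
1 = 2·43 − 5·17
1 = −5·146 + 17·43
1 = 17·335 − 39·146
Thus 146·(-39) ≡ 1 (mod 335); reducing, -39 mod 335 = 296.

296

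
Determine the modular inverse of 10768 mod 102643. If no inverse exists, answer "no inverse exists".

32686

gcd(102643, 10768) by repeated division:
102643 = 9·10768 + 5731
10768 = 1·5731 + 5037
5731 = 1·5037 + 694
5037 = 7·694 + 179
694 = 3·179 + 157
179 = 1·157 + 22
157 = 7·22 + 3
22 = 7·3 + 1
3 = 3·1 + 0
The gcd is 1. Working backward:
1 = 22 − 7·3
1 = −7·157 + 50·22
1 = 50·179 − 57·157
1 = −57·694 + 221·179
1 = 221·5037 − 1604·694
1 = −1604·5731 + 1825·5037
1 = 1825·10768 − 3429·5731
1 = −3429·102643 + 32686·10768
So 10768·32686 ≡ 1 (mod 102643).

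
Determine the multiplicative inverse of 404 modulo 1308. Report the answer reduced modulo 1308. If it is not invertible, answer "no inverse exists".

no inverse exists

Compute gcd(404, 1308):
1308 = 3*404 + 96
404 = 4*96 + 20
96 = 4*20 + 16
20 = 1*16 + 4
16 = 4*4 + 0
gcd(404, 1308) = 4 ≠ 1, so 404 has no multiplicative inverse modulo 1308.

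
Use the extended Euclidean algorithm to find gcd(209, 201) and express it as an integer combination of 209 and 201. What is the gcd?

Euclidean algorithm:
209 = 1×201 + 8
201 = 25×8 + 1
8 = 8×1 + 0
gcd(209, 201) = 1.
Express as a combination:
1 = 201 − 25·8
1 = −25·209 + 26·201
So 1 = (-25)·209 + (26)·201.

1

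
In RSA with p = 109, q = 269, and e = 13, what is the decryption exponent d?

φ(n) = (p−1)(q−1) = 108·268 = 28944.
Need d with 13·d ≡ 1 (mod 28944). Apply the extended Euclidean algorithm:
28944 = 2226×13 + 6
13 = 2×6 + 1
6 = 6×1 + 0
Back-substitute:
1 = 13 − 2·6
1 = −2·28944 + 4453·13
So 13·4453 ≡ 1 (mod 28944), hence d = 4453.

4453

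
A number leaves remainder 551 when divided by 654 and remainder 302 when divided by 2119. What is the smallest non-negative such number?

Write x = 551 + 654·k. Then 654·k ≡ 302 − 551 ≡ 1870 (mod 2119).
Need 654⁻¹ mod 2119. Extended Euclid on (2119, 654):
2119 = 3*654 + 157
654 = 4*157 + 26
157 = 6*26 + 1
26 = 26*1 + 0
Back-substitute:
1 = 157 − 6·26
1 = −6·654 + 25·157
1 = 25·2119 − 81·654
654⁻¹ ≡ 2038 (mod 2119), so k ≡ 2038·1870 ≡ 1098 (mod 2119).
x = 551 + 654·1098 = 718643.

718643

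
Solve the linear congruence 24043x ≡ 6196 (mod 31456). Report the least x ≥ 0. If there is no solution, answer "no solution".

First find gcd(24043, 31456):
31456 = 1·24043 + 7413
24043 = 3·7413 + 1804
7413 = 4·1804 + 197
1804 = 9·197 + 31
197 = 6·31 + 11
31 = 2·11 + 9
11 = 1·9 + 2
9 = 4·2 + 1
2 = 2·1 + 0
gcd = 1, so a unique solution mod 31456 exists.
Back-substitute for the Bézout coefficients:
1 = 9 − 4·2
1 = −4·11 + 5·9
1 = 5·31 − 14·11
1 = −14·197 + 89·31
1 = 89·1804 − 815·197
1 = −815·7413 + 3349·1804
1 = 3349·24043 − 10862·7413
1 = −10862·31456 + 14211·24043
So 24043·(14211) ≡ 1 (mod 31456), giving 24043⁻¹ ≡ 14211.
x ≡ 24043⁻¹·6196 ≡ 14211·6196 ≡ 6012 (mod 31456).

6012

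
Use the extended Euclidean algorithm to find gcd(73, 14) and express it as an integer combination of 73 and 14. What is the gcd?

1

Euclidean algorithm:
73 = 5·14 + 3
14 = 4·3 + 2
3 = 1·2 + 1
2 = 2·1 + 0
gcd(73, 14) = 1.
Back-substituting:
1 = 3 − 2
1 = −14 + 5·3
1 = 5·73 − 26·14
So 1 = (5)·73 + (-26)·14.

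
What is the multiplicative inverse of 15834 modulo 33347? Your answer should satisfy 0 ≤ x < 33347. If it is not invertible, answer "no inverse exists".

9732

Apply the Euclidean algorithm to 33347 and 15834:
33347 = 2×15834 + 1679
15834 = 9×1679 + 723
1679 = 2×723 + 233
723 = 3×233 + 24
233 = 9×24 + 17
24 = 1×17 + 7
17 = 2×7 + 3
7 = 2×3 + 1
3 = 3×1 + 0
gcd = 1, so the inverse exists. Back-substitute:
1 = 7 − 2·3
1 = −2·17 + 5·7
1 = 5·24 − 7·17
1 = −7·233 + 68·24
1 = 68·723 − 211·233
1 = −211·1679 + 490·723
1 = 490·15834 − 4621·1679
1 = −4621·33347 + 9732·15834
So 15834·9732 ≡ 1 (mod 33347).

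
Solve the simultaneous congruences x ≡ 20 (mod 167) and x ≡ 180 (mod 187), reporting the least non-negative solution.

Write x = 20 + 167·k. Then 167·k ≡ 180 − 20 ≡ 160 (mod 187).
Need 167⁻¹ mod 187. Extended Euclid on (187, 167):
187 = 1*167 + 20
167 = 8*20 + 7
20 = 2*7 + 6
7 = 1*6 + 1
6 = 6*1 + 0
Back-substitute:
1 = 7 − 6
1 = −20 + 3·7
1 = 3·167 − 25·20
1 = −25·187 + 28·167
167⁻¹ ≡ 28 (mod 187), so k ≡ 28·160 ≡ 179 (mod 187).
x = 20 + 167·179 = 29913.

29913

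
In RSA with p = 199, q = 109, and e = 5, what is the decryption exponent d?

φ(n) = (p−1)(q−1) = 198·108 = 21384.
Need d with 5·d ≡ 1 (mod 21384). Apply the extended Euclidean algorithm:
21384 = 4276×5 + 4
5 = 1×4 + 1
4 = 4×1 + 0
Back-substitute:
1 = 5 − 4
1 = −21384 + 4277·5
So 5·4277 ≡ 1 (mod 21384), hence d = 4277.

4277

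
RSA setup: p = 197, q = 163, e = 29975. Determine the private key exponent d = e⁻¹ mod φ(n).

φ(n) = (p−1)(q−1) = 196·162 = 31752.
Need d with 29975·d ≡ 1 (mod 31752). Apply the extended Euclidean algorithm:
31752 = 1*29975 + 1777
29975 = 16*1777 + 1543
1777 = 1*1543 + 234
1543 = 6*234 + 139
234 = 1*139 + 95
139 = 1*95 + 44
95 = 2*44 + 7
44 = 6*7 + 2
7 = 3*2 + 1
2 = 2*1 + 0
Back-substitute:
1 = 7 − 3·2
1 = −3·44 + 19·7
1 = 19·95 − 41·44
1 = −41·139 + 60·95
1 = 60·234 − 101·139
1 = −101·1543 + 666·234
1 = 666·1777 − 767·1543
1 = −767·29975 + 12938·1777
1 = 12938·31752 − 13705·29975
So 29975·(-13705) ≡ 1 (mod 31752), hence d ≡ -13705 ≡ 18047 (mod 31752).

18047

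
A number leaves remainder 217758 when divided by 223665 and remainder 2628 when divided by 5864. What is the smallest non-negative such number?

191227668

Write x = 217758 + 223665·k. Then 223665·k ≡ 2628 − 217758 ≡ 1838 (mod 5864).
Need 223665⁻¹ mod 5864. Extended Euclid on (5864, 833):
5864 = 7·833 + 33
833 = 25·33 + 8
33 = 4·8 + 1
8 = 8·1 + 0
Back-substitute:
1 = 33 − 4·8
1 = −4·833 + 101·33
1 = 101·5864 − 711·833
223665⁻¹ ≡ 5153 (mod 5864), so k ≡ 5153·1838 ≡ 854 (mod 5864).
x = 217758 + 223665·854 = 191227668.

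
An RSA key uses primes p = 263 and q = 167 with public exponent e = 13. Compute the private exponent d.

36801

φ(n) = (p−1)(q−1) = 262·166 = 43492.
Need d with 13·d ≡ 1 (mod 43492). Apply the extended Euclidean algorithm:
43492 = 3345*13 + 7
13 = 1*7 + 6
7 = 1*6 + 1
6 = 6*1 + 0
Back-substitute:
1 = 7 − 6
1 = −13 + 2·7
1 = 2·43492 − 6691·13
So 13·(-6691) ≡ 1 (mod 43492), hence d ≡ -6691 ≡ 36801 (mod 43492).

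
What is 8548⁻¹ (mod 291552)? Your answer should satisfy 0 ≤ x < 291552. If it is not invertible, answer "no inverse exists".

Euclidean algorithm on 291552, 8548:
291552 = 34×8548 + 920
8548 = 9×920 + 268
920 = 3×268 + 116
268 = 2×116 + 36
116 = 3×36 + 8
36 = 4×8 + 4
8 = 2×4 + 0
Since gcd = 4 > 1, 8548 is not a unit mod 291552.

no inverse exists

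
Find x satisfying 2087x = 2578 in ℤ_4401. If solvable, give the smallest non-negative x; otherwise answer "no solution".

113

First find gcd(2087, 4401):
4401 = 2·2087 + 227
2087 = 9·227 + 44
227 = 5·44 + 7
44 = 6·7 + 2
7 = 3·2 + 1
2 = 2·1 + 0
gcd = 1, so a unique solution mod 4401 exists.
Back-substitute for the Bézout coefficients:
1 = 7 − 3·2
1 = −3·44 + 19·7
1 = 19·227 − 98·44
1 = −98·2087 + 901·227
1 = 901·4401 − 1900·2087
So 2087·(-1900) ≡ 1 (mod 4401), giving 2087⁻¹ ≡ 2501.
x ≡ 2087⁻¹·2578 ≡ 2501·2578 ≡ 113 (mod 4401).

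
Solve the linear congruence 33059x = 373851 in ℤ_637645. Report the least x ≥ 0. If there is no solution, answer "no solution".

514579

First find gcd(33059, 637645):
637645 = 19*33059 + 9524
33059 = 3*9524 + 4487
9524 = 2*4487 + 550
4487 = 8*550 + 87
550 = 6*87 + 28
87 = 3*28 + 3
28 = 9*3 + 1
3 = 3*1 + 0
gcd = 1, so a unique solution mod 637645 exists.
Back-substitute for the Bézout coefficients:
1 = 28 − 9·3
1 = −9·87 + 28·28
1 = 28·550 − 177·87
1 = −177·4487 + 1444·550
1 = 1444·9524 − 3065·4487
1 = −3065·33059 + 10639·9524
1 = 10639·637645 − 205206·33059
So 33059·(-205206) ≡ 1 (mod 637645), giving 33059⁻¹ ≡ 432439.
x ≡ 33059⁻¹·373851 ≡ 432439·373851 ≡ 514579 (mod 637645).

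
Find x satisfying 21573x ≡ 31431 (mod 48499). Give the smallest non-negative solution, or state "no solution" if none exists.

45135

First find gcd(21573, 48499):
48499 = 2×21573 + 5353
21573 = 4×5353 + 161
5353 = 33×161 + 40
161 = 4×40 + 1
40 = 40×1 + 0
gcd = 1, so a unique solution mod 48499 exists.
Back-substitute for the Bézout coefficients:
1 = 161 − 4·40
1 = −4·5353 + 133·161
1 = 133·21573 − 536·5353
1 = −536·48499 + 1205·21573
So 21573·(1205) ≡ 1 (mod 48499), giving 21573⁻¹ ≡ 1205.
x ≡ 21573⁻¹·31431 ≡ 1205·31431 ≡ 45135 (mod 48499).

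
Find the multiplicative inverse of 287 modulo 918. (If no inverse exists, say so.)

gcd(918, 287) by repeated division:
918 = 3*287 + 57
287 = 5*57 + 2
57 = 28*2 + 1
2 = 2*1 + 0
gcd = 1, so the inverse exists. Back-substitute:
1 = 57 − 28·2
1 = −28·287 + 141·57
1 = 141·918 − 451·287
Thus 287·(-451) ≡ 1 (mod 918); reducing, -451 mod 918 = 467.

467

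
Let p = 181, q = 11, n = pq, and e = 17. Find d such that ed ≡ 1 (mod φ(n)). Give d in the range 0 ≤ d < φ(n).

953

φ(n) = (p−1)(q−1) = 180·10 = 1800.
Need d with 17·d ≡ 1 (mod 1800). Apply the extended Euclidean algorithm:
1800 = 105×17 + 15
17 = 1×15 + 2
15 = 7×2 + 1
2 = 2×1 + 0
Back-substitute:
1 = 15 − 7·2
1 = −7·17 + 8·15
1 = 8·1800 − 847·17
So 17·(-847) ≡ 1 (mod 1800), hence d ≡ -847 ≡ 953 (mod 1800).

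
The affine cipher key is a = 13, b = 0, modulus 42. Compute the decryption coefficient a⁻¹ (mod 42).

gcd(42, 13) by repeated division:
42 = 3×13 + 3
13 = 4×3 + 1
3 = 3×1 + 0
The gcd is 1. Working backward:
1 = 13 − 4·3
1 = −4·42 + 13·13
So 13·13 ≡ 1 (mod 42).

13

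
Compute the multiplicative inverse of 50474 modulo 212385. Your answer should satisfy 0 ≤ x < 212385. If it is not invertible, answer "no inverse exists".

Run Euclid on (212385, 50474):
212385 = 4*50474 + 10489
50474 = 4*10489 + 8518
10489 = 1*8518 + 1971
8518 = 4*1971 + 634
1971 = 3*634 + 69
634 = 9*69 + 13
69 = 5*13 + 4
13 = 3*4 + 1
4 = 4*1 + 0
Since gcd(50474, 212385) = 1, back-substitute to write 1 as a combination:
1 = 13 − 3·4
1 = −3·69 + 16·13
1 = 16·634 − 147·69
1 = −147·1971 + 457·634
1 = 457·8518 − 1975·1971
1 = −1975·10489 + 2432·8518
1 = 2432·50474 − 11703·10489
1 = −11703·212385 + 49244·50474
So 50474·49244 ≡ 1 (mod 212385).

49244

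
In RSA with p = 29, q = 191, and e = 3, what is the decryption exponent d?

φ(n) = (p−1)(q−1) = 28·190 = 5320.
Need d with 3·d ≡ 1 (mod 5320). Apply the extended Euclidean algorithm:
5320 = 1773·3 + 1
3 = 3·1 + 0
Back-substitute:
1 = 5320 − 1773·3
So 3·(-1773) ≡ 1 (mod 5320), hence d ≡ -1773 ≡ 3547 (mod 5320).

3547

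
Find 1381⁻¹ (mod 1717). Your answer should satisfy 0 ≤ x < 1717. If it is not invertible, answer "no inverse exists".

557

Apply the Euclidean algorithm to 1717 and 1381:
1717 = 1×1381 + 336
1381 = 4×336 + 37
336 = 9×37 + 3
37 = 12×3 + 1
3 = 3×1 + 0
The gcd is 1. Working backward:
1 = 37 − 12·3
1 = −12·336 + 109·37
1 = 109·1381 − 448·336
1 = −448·1717 + 557·1381
So 1381·557 ≡ 1 (mod 1717).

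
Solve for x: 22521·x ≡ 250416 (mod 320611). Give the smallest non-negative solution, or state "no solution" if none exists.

229141

First find gcd(22521, 320611):
320611 = 14*22521 + 5317
22521 = 4*5317 + 1253
5317 = 4*1253 + 305
1253 = 4*305 + 33
305 = 9*33 + 8
33 = 4*8 + 1
8 = 8*1 + 0
gcd = 1, so a unique solution mod 320611 exists.
Back-substitute for the Bézout coefficients:
1 = 33 − 4·8
1 = −4·305 + 37·33
1 = 37·1253 − 152·305
1 = −152·5317 + 645·1253
1 = 645·22521 − 2732·5317
1 = −2732·320611 + 38893·22521
So 22521·(38893) ≡ 1 (mod 320611), giving 22521⁻¹ ≡ 38893.
x ≡ 22521⁻¹·250416 ≡ 38893·250416 ≡ 229141 (mod 320611).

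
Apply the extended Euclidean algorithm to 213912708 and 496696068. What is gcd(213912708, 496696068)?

Euclidean algorithm:
496696068 = 2×213912708 + 68870652
213912708 = 3×68870652 + 7300752
68870652 = 9×7300752 + 3163884
7300752 = 2×3163884 + 972984
3163884 = 3×972984 + 244932
972984 = 3×244932 + 238188
244932 = 1×238188 + 6744
238188 = 35×6744 + 2148
6744 = 3×2148 + 300
2148 = 7×300 + 48
300 = 6×48 + 12
48 = 4×12 + 0
gcd(213912708, 496696068) = 12.
Express as a combination:
12 = 300 − 6·48
12 = −6·2148 + 43·300
12 = 43·6744 − 135·2148
12 = −135·238188 + 4768·6744
12 = 4768·244932 − 4903·238188
12 = −4903·972984 + 19477·244932
12 = 19477·3163884 − 63334·972984
12 = −63334·7300752 + 146145·3163884
12 = 146145·68870652 − 1378639·7300752
12 = −1378639·213912708 + 4282062·68870652
12 = 4282062·496696068 − 9942763·213912708
So 12 = (4282062)·496696068 + (-9942763)·213912708.

12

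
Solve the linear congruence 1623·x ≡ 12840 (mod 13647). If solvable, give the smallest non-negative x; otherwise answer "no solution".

689

First find gcd(1623, 13647):
13647 = 8·1623 + 663
1623 = 2·663 + 297
663 = 2·297 + 69
297 = 4·69 + 21
69 = 3·21 + 6
21 = 3·6 + 3
6 = 2·3 + 0
gcd = 3 and 3 | 12840, so solutions exist. Divide through by 3: 541x ≡ 4280 (mod 4549).
Now find 541⁻¹ mod 4549:
4549 = 8·541 + 221
541 = 2·221 + 99
221 = 2·99 + 23
99 = 4·23 + 7
23 = 3·7 + 2
7 = 3·2 + 1
2 = 2·1 + 0
Back-substitute:
1 = 7 − 3·2
1 = −3·23 + 10·7
1 = 10·99 − 43·23
1 = −43·221 + 96·99
1 = 96·541 − 235·221
1 = −235·4549 + 1976·541
So 541⁻¹ ≡ 1976 (mod 4549).
Then x ≡ 1976·4280 ≡ 689 (mod 4549); the smallest non-negative solution is x = 689.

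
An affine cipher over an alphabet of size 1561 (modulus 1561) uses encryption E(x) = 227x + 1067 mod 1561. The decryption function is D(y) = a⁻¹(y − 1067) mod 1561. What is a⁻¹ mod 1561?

502

Apply the Euclidean algorithm to 1561 and 227:
1561 = 6·227 + 199
227 = 1·199 + 28
199 = 7·28 + 3
28 = 9·3 + 1
3 = 3·1 + 0
gcd = 1, so the inverse exists. Back-substitute:
1 = 28 − 9·3
1 = −9·199 + 64·28
1 = 64·227 − 73·199
1 = −73·1561 + 502·227
So 227·502 ≡ 1 (mod 1561).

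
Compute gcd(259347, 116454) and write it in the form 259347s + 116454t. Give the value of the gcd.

Apply Euclid's algorithm to 259347 and 116454:
259347 = 2×116454 + 26439
116454 = 4×26439 + 10698
26439 = 2×10698 + 5043
10698 = 2×5043 + 612
5043 = 8×612 + 147
612 = 4×147 + 24
147 = 6×24 + 3
24 = 8×3 + 0
gcd(259347, 116454) = 3.
Express as a combination:
3 = 147 − 6·24
3 = −6·612 + 25·147
3 = 25·5043 − 206·612
3 = −206·10698 + 437·5043
3 = 437·26439 − 1080·10698
3 = −1080·116454 + 4757·26439
3 = 4757·259347 − 10594·116454
So 3 = (4757)·259347 + (-10594)·116454.

3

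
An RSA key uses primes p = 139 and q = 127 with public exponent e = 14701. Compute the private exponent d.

φ(n) = (p−1)(q−1) = 138·126 = 17388.
Need d with 14701·d ≡ 1 (mod 17388). Apply the extended Euclidean algorithm:
17388 = 1×14701 + 2687
14701 = 5×2687 + 1266
2687 = 2×1266 + 155
1266 = 8×155 + 26
155 = 5×26 + 25
26 = 1×25 + 1
25 = 25×1 + 0
Back-substitute:
1 = 26 − 25
1 = −155 + 6·26
1 = 6·1266 − 49·155
1 = −49·2687 + 104·1266
1 = 104·14701 − 569·2687
1 = −569·17388 + 673·14701
So 14701·673 ≡ 1 (mod 17388), hence d = 673.

673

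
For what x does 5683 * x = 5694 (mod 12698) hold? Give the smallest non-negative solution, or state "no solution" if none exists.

7942

First find gcd(5683, 12698):
12698 = 2×5683 + 1332
5683 = 4×1332 + 355
1332 = 3×355 + 267
355 = 1×267 + 88
267 = 3×88 + 3
88 = 29×3 + 1
3 = 3×1 + 0
gcd = 1, so a unique solution mod 12698 exists.
Back-substitute for the Bézout coefficients:
1 = 88 − 29·3
1 = −29·267 + 88·88
1 = 88·355 − 117·267
1 = −117·1332 + 439·355
1 = 439·5683 − 1873·1332
1 = −1873·12698 + 4185·5683
So 5683·(4185) ≡ 1 (mod 12698), giving 5683⁻¹ ≡ 4185.
x ≡ 5683⁻¹·5694 ≡ 4185·5694 ≡ 7942 (mod 12698).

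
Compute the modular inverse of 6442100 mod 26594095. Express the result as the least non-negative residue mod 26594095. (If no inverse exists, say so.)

Euclidean algorithm on 26594095, 6442100:
26594095 = 4·6442100 + 825695
6442100 = 7·825695 + 662235
825695 = 1·662235 + 163460
662235 = 4·163460 + 8395
163460 = 19·8395 + 3955
8395 = 2·3955 + 485
3955 = 8·485 + 75
485 = 6·75 + 35
75 = 2·35 + 5
35 = 7·5 + 0
gcd(6442100, 26594095) = 5 ≠ 1, so 6442100 has no multiplicative inverse modulo 26594095.

no inverse exists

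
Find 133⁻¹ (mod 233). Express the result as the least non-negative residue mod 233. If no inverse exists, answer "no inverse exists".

gcd(233, 133) by repeated division:
233 = 1*133 + 100
133 = 1*100 + 33
100 = 3*33 + 1
33 = 33*1 + 0
gcd = 1, so the inverse exists. Back-substitute:
1 = 100 − 3·33
1 = −3·133 + 4·100
1 = 4·233 − 7·133
Hence 133⁻¹ ≡ -7 ≡ 226 (mod 233).

226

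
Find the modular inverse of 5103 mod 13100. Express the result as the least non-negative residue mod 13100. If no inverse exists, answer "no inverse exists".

2467

Run Euclid on (13100, 5103):
13100 = 2*5103 + 2894
5103 = 1*2894 + 2209
2894 = 1*2209 + 685
2209 = 3*685 + 154
685 = 4*154 + 69
154 = 2*69 + 16
69 = 4*16 + 5
16 = 3*5 + 1
5 = 5*1 + 0
gcd = 1, so the inverse exists. Back-substitute:
1 = 16 − 3·5
1 = −3·69 + 13·16
1 = 13·154 − 29·69
1 = −29·685 + 129·154
1 = 129·2209 − 416·685
1 = −416·2894 + 545·2209
1 = 545·5103 − 961·2894
1 = −961·13100 + 2467·5103
So 5103·2467 ≡ 1 (mod 13100).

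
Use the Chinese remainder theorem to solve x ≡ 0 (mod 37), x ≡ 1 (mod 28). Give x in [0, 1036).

Write x = 0 + 37·k. Then 37·k ≡ 1 − 0 ≡ 1 (mod 28).
Need 37⁻¹ mod 28. Extended Euclid on (28, 9):
28 = 3*9 + 1
9 = 9*1 + 0
Back-substitute:
1 = 28 − 3·9
37⁻¹ ≡ 25 (mod 28), so k ≡ 25·1 ≡ 25 (mod 28).
x = 0 + 37·25 = 925.

925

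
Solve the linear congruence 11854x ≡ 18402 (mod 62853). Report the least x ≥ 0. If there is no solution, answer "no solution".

7149

First find gcd(11854, 62853):
62853 = 5*11854 + 3583
11854 = 3*3583 + 1105
3583 = 3*1105 + 268
1105 = 4*268 + 33
268 = 8*33 + 4
33 = 8*4 + 1
4 = 4*1 + 0
gcd = 1, so a unique solution mod 62853 exists.
Back-substitute for the Bézout coefficients:
1 = 33 − 8·4
1 = −8·268 + 65·33
1 = 65·1105 − 268·268
1 = −268·3583 + 869·1105
1 = 869·11854 − 2875·3583
1 = −2875·62853 + 15244·11854
So 11854·(15244) ≡ 1 (mod 62853), giving 11854⁻¹ ≡ 15244.
x ≡ 11854⁻¹·18402 ≡ 15244·18402 ≡ 7149 (mod 62853).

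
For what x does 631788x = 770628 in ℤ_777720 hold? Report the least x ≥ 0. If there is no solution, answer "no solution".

First find gcd(631788, 777720):
777720 = 1*631788 + 145932
631788 = 4*145932 + 48060
145932 = 3*48060 + 1752
48060 = 27*1752 + 756
1752 = 2*756 + 240
756 = 3*240 + 36
240 = 6*36 + 24
36 = 1*24 + 12
24 = 2*12 + 0
gcd = 12 and 12 | 770628, so solutions exist. Divide through by 12: 52649x ≡ 64219 (mod 64810).
Now find 52649⁻¹ mod 64810:
64810 = 1*52649 + 12161
52649 = 4*12161 + 4005
12161 = 3*4005 + 146
4005 = 27*146 + 63
146 = 2*63 + 20
63 = 3*20 + 3
20 = 6*3 + 2
3 = 1*2 + 1
2 = 2*1 + 0
Back-substitute:
1 = 3 − 2
1 = −20 + 7·3
1 = 7·63 − 22·20
1 = −22·146 + 51·63
1 = 51·4005 − 1399·146
1 = −1399·12161 + 4248·4005
1 = 4248·52649 − 18391·12161
1 = −18391·64810 + 22639·52649
So 52649⁻¹ ≡ 22639 (mod 64810).
Then x ≡ 22639·64219 ≡ 36021 (mod 64810); the smallest non-negative solution is x = 36021.

36021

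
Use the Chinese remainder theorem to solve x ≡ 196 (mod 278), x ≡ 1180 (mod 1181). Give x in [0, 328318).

27162

Write x = 196 + 278·k. Then 278·k ≡ 1180 − 196 ≡ 984 (mod 1181).
Need 278⁻¹ mod 1181. Extended Euclid on (1181, 278):
1181 = 4×278 + 69
278 = 4×69 + 2
69 = 34×2 + 1
2 = 2×1 + 0
Back-substitute:
1 = 69 − 34·2
1 = −34·278 + 137·69
1 = 137·1181 − 582·278
278⁻¹ ≡ 599 (mod 1181), so k ≡ 599·984 ≡ 97 (mod 1181).
x = 196 + 278·97 = 27162.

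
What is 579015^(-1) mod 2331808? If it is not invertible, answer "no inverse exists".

gcd(2331808, 579015) by repeated division:
2331808 = 4·579015 + 15748
579015 = 36·15748 + 12087
15748 = 1·12087 + 3661
12087 = 3·3661 + 1104
3661 = 3·1104 + 349
1104 = 3·349 + 57
349 = 6·57 + 7
57 = 8·7 + 1
7 = 7·1 + 0
gcd = 1, so the inverse exists. Back-substitute:
1 = 57 − 8·7
1 = −8·349 + 49·57
1 = 49·1104 − 155·349
1 = −155·3661 + 514·1104
1 = 514·12087 − 1697·3661
1 = −1697·15748 + 2211·12087
1 = 2211·579015 − 81293·15748
1 = −81293·2331808 + 327383·579015
So 579015·327383 ≡ 1 (mod 2331808).

327383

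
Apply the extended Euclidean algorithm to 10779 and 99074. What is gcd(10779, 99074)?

Repeated division:
99074 = 9*10779 + 2063
10779 = 5*2063 + 464
2063 = 4*464 + 207
464 = 2*207 + 50
207 = 4*50 + 7
50 = 7*7 + 1
7 = 7*1 + 0
gcd(10779, 99074) = 1.
Back-substituting:
1 = 50 − 7·7
1 = −7·207 + 29·50
1 = 29·464 − 65·207
1 = −65·2063 + 289·464
1 = 289·10779 − 1510·2063
1 = −1510·99074 + 13879·10779
So 1 = (-1510)·99074 + (13879)·10779.

1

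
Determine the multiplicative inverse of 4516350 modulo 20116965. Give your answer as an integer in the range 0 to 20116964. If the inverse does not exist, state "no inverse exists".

no inverse exists

Compute gcd(4516350, 20116965):
20116965 = 4×4516350 + 2051565
4516350 = 2×2051565 + 413220
2051565 = 4×413220 + 398685
413220 = 1×398685 + 14535
398685 = 27×14535 + 6240
14535 = 2×6240 + 2055
6240 = 3×2055 + 75
2055 = 27×75 + 30
75 = 2×30 + 15
30 = 2×15 + 0
Since gcd = 15 > 1, 4516350 is not a unit mod 20116965.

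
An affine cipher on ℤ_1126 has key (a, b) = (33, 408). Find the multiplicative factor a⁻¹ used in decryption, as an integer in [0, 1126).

Apply the Euclidean algorithm to 1126 and 33:
1126 = 34*33 + 4
33 = 8*4 + 1
4 = 4*1 + 0
Since gcd(33, 1126) = 1, back-substitute to write 1 as a combination:
1 = 33 − 8·4
1 = −8·1126 + 273·33
So 33·273 ≡ 1 (mod 1126).

273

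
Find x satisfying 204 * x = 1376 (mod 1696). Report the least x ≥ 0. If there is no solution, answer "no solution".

40

First find gcd(204, 1696):
1696 = 8·204 + 64
204 = 3·64 + 12
64 = 5·12 + 4
12 = 3·4 + 0
gcd = 4 and 4 | 1376, so solutions exist. Divide through by 4: 51x ≡ 344 (mod 424).
Now find 51⁻¹ mod 424:
424 = 8×51 + 16
51 = 3×16 + 3
16 = 5×3 + 1
3 = 3×1 + 0
Back-substitute:
1 = 16 − 5·3
1 = −5·51 + 16·16
1 = 16·424 − 133·51
So 51·(-133) ≡ 1 (mod 424), i.e. 51⁻¹ ≡ 291.
Then x ≡ 291·344 ≡ 40 (mod 424); the smallest non-negative solution is x = 40.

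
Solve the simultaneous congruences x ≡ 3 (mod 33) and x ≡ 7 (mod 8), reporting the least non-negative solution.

Write x = 3 + 33·k. Then 33·k ≡ 7 − 3 ≡ 4 (mod 8).
Need 33⁻¹ mod 8. Extended Euclid on (8, 1):
8 = 8*1 + 0
33⁻¹ ≡ 1 (mod 8), so k ≡ 1·4 ≡ 4 (mod 8).
x = 3 + 33·4 = 135.

135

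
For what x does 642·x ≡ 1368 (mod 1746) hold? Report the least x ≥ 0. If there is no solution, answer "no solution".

81

First find gcd(642, 1746):
1746 = 2×642 + 462
642 = 1×462 + 180
462 = 2×180 + 102
180 = 1×102 + 78
102 = 1×78 + 24
78 = 3×24 + 6
24 = 4×6 + 0
gcd = 6 and 6 | 1368, so solutions exist. Divide through by 6: 107x ≡ 228 (mod 291).
Now find 107⁻¹ mod 291:
291 = 2*107 + 77
107 = 1*77 + 30
77 = 2*30 + 17
30 = 1*17 + 13
17 = 1*13 + 4
13 = 3*4 + 1
4 = 4*1 + 0
Back-substitute:
1 = 13 − 3·4
1 = −3·17 + 4·13
1 = 4·30 − 7·17
1 = −7·77 + 18·30
1 = 18·107 − 25·77
1 = −25·291 + 68·107
So 107⁻¹ ≡ 68 (mod 291).
Then x ≡ 68·228 ≡ 81 (mod 291); the smallest non-negative solution is x = 81.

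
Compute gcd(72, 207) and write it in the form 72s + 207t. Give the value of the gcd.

9

Apply Euclid's algorithm to 207 and 72:
207 = 2*72 + 63
72 = 1*63 + 9
63 = 7*9 + 0
gcd(72, 207) = 9.
Back-substituting:
9 = 72 − 63
9 = −207 + 3·72
So 9 = (-1)·207 + (3)·72.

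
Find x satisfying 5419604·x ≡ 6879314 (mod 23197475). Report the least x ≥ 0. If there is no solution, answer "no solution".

7050366

First find gcd(5419604, 23197475):
23197475 = 4×5419604 + 1519059
5419604 = 3×1519059 + 862427
1519059 = 1×862427 + 656632
862427 = 1×656632 + 205795
656632 = 3×205795 + 39247
205795 = 5×39247 + 9560
39247 = 4×9560 + 1007
9560 = 9×1007 + 497
1007 = 2×497 + 13
497 = 38×13 + 3
13 = 4×3 + 1
3 = 3×1 + 0
gcd = 1, so a unique solution mod 23197475 exists.
Back-substitute for the Bézout coefficients:
1 = 13 − 4·3
1 = −4·497 + 153·13
1 = 153·1007 − 310·497
1 = −310·9560 + 2943·1007
1 = 2943·39247 − 12082·9560
1 = −12082·205795 + 63353·39247
1 = 63353·656632 − 202141·205795
1 = −202141·862427 + 265494·656632
1 = 265494·1519059 − 467635·862427
1 = −467635·5419604 + 1668399·1519059
1 = 1668399·23197475 − 7141231·5419604
So 5419604·(-7141231) ≡ 1 (mod 23197475), giving 5419604⁻¹ ≡ 16056244.
x ≡ 5419604⁻¹·6879314 ≡ 16056244·6879314 ≡ 7050366 (mod 23197475).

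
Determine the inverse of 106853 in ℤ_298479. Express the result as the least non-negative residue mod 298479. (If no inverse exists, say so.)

gcd(298479, 106853) by repeated division:
298479 = 2·106853 + 84773
106853 = 1·84773 + 22080
84773 = 3·22080 + 18533
22080 = 1·18533 + 3547
18533 = 5·3547 + 798
3547 = 4·798 + 355
798 = 2·355 + 88
355 = 4·88 + 3
88 = 29·3 + 1
3 = 3·1 + 0
Since gcd(106853, 298479) = 1, back-substitute to write 1 as a combination:
1 = 88 − 29·3
1 = −29·355 + 117·88
1 = 117·798 − 263·355
1 = −263·3547 + 1169·798
1 = 1169·18533 − 6108·3547
1 = −6108·22080 + 7277·18533
1 = 7277·84773 − 27939·22080
1 = −27939·106853 + 35216·84773
1 = 35216·298479 − 98371·106853
Thus 106853·(-98371) ≡ 1 (mod 298479); reducing, -98371 mod 298479 = 200108.

200108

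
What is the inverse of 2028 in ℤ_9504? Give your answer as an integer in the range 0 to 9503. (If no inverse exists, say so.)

Compute gcd(2028, 9504):
9504 = 4×2028 + 1392
2028 = 1×1392 + 636
1392 = 2×636 + 120
636 = 5×120 + 36
120 = 3×36 + 12
36 = 3×12 + 0
gcd(2028, 9504) = 12 ≠ 1, so 2028 has no multiplicative inverse modulo 9504.

no inverse exists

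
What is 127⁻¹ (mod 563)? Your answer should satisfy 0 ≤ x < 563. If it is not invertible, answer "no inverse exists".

133

Apply the Euclidean algorithm to 563 and 127:
563 = 4*127 + 55
127 = 2*55 + 17
55 = 3*17 + 4
17 = 4*4 + 1
4 = 4*1 + 0
The gcd is 1. Working backward:
1 = 17 − 4·4
1 = −4·55 + 13·17
1 = 13·127 − 30·55
1 = −30·563 + 133·127
So 127·133 ≡ 1 (mod 563).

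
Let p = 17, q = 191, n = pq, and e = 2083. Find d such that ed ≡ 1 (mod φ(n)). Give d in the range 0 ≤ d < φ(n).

1547

φ(n) = (p−1)(q−1) = 16·190 = 3040.
Need d with 2083·d ≡ 1 (mod 3040). Apply the extended Euclidean algorithm:
3040 = 1*2083 + 957
2083 = 2*957 + 169
957 = 5*169 + 112
169 = 1*112 + 57
112 = 1*57 + 55
57 = 1*55 + 2
55 = 27*2 + 1
2 = 2*1 + 0
Back-substitute:
1 = 55 − 27·2
1 = −27·57 + 28·55
1 = 28·112 − 55·57
1 = −55·169 + 83·112
1 = 83·957 − 470·169
1 = −470·2083 + 1023·957
1 = 1023·3040 − 1493·2083
So 2083·(-1493) ≡ 1 (mod 3040), hence d ≡ -1493 ≡ 1547 (mod 3040).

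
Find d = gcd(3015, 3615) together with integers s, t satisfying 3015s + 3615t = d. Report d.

Euclidean algorithm:
3615 = 1·3015 + 600
3015 = 5·600 + 15
600 = 40·15 + 0
gcd(3015, 3615) = 15.
Back-substituting:
15 = 3015 − 5·600
15 = −5·3615 + 6·3015
So 15 = (-5)·3615 + (6)·3015.

15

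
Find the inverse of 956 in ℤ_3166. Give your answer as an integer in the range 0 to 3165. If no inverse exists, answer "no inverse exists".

no inverse exists

Compute gcd(956, 3166):
3166 = 3·956 + 298
956 = 3·298 + 62
298 = 4·62 + 50
62 = 1·50 + 12
50 = 4·12 + 2
12 = 6·2 + 0
Since gcd = 2 > 1, 956 is not a unit mod 3166.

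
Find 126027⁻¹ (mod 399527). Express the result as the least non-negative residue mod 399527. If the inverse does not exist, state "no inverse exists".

388517

Run Euclid on (399527, 126027):
399527 = 3*126027 + 21446
126027 = 5*21446 + 18797
21446 = 1*18797 + 2649
18797 = 7*2649 + 254
2649 = 10*254 + 109
254 = 2*109 + 36
109 = 3*36 + 1
36 = 36*1 + 0
The gcd is 1. Working backward:
1 = 109 − 3·36
1 = −3·254 + 7·109
1 = 7·2649 − 73·254
1 = −73·18797 + 518·2649
1 = 518·21446 − 591·18797
1 = −591·126027 + 3473·21446
1 = 3473·399527 − 11010·126027
So 126027·(-11010) ≡ 1 (mod 399527), and -11010 ≡ 388517 (mod 399527).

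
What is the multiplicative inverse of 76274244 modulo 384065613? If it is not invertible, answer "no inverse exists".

Compute gcd(76274244, 384065613):
384065613 = 5·76274244 + 2694393
76274244 = 28·2694393 + 831240
2694393 = 3·831240 + 200673
831240 = 4·200673 + 28548
200673 = 7·28548 + 837
28548 = 34·837 + 90
837 = 9·90 + 27
90 = 3·27 + 9
27 = 3·9 + 0
The gcd is 9, not 1, hence no inverse exists.

no inverse exists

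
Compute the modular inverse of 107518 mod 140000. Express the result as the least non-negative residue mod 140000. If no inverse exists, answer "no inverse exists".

Euclidean algorithm on 140000, 107518:
140000 = 1*107518 + 32482
107518 = 3*32482 + 10072
32482 = 3*10072 + 2266
10072 = 4*2266 + 1008
2266 = 2*1008 + 250
1008 = 4*250 + 8
250 = 31*8 + 2
8 = 4*2 + 0
The gcd is 2, not 1, hence no inverse exists.

no inverse exists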